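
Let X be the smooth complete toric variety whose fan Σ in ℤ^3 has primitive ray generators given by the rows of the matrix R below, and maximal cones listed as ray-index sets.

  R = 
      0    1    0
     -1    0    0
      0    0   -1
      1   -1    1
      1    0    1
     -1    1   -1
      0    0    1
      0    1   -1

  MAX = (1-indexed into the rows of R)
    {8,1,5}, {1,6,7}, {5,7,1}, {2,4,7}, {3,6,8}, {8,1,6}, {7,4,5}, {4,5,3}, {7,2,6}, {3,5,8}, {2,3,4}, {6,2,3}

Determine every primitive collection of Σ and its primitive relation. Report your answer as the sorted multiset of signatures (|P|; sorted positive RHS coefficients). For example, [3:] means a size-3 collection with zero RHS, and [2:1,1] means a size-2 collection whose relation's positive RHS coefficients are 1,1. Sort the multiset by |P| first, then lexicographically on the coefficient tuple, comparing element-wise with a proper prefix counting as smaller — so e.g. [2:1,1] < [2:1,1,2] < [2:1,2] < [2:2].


10 minimal non-faces of Δ(Σ) (on 8 rays):

  P={3,7}:  v_{3} + v_{7} = 0 — sig = [2:]
  P={4,6}:  v_{4} + v_{6} = 0 — sig = [2:]
  P={1,3}:  v_{1} + v_{3} = v_{8} — sig = [2:1]
  P={1,4}:  v_{1} + v_{4} = v_{5} — sig = [2:1]
  P={2,5}:  v_{2} + v_{5} = v_{7} — sig = [2:1]
  P={2,8}:  v_{2} + v_{8} = v_{6} — sig = [2:1]
  P={5,6}:  v_{5} + v_{6} = v_{1} — sig = [2:1]
  P={7,8}:  v_{7} + v_{8} = v_{1} — sig = [2:1]
  P={1,2}:  v_{1} + v_{2} = v_{6} + v_{7} — sig = [2:1,1]
  P={4,8}:  v_{4} + v_{8} = v_{3} + v_{5} — sig = [2:1,1]

Sorted signature multiset PRS(X):
[[2:], [2:], [2:1], [2:1], [2:1], [2:1], [2:1], [2:1], [2:1,1], [2:1,1]]


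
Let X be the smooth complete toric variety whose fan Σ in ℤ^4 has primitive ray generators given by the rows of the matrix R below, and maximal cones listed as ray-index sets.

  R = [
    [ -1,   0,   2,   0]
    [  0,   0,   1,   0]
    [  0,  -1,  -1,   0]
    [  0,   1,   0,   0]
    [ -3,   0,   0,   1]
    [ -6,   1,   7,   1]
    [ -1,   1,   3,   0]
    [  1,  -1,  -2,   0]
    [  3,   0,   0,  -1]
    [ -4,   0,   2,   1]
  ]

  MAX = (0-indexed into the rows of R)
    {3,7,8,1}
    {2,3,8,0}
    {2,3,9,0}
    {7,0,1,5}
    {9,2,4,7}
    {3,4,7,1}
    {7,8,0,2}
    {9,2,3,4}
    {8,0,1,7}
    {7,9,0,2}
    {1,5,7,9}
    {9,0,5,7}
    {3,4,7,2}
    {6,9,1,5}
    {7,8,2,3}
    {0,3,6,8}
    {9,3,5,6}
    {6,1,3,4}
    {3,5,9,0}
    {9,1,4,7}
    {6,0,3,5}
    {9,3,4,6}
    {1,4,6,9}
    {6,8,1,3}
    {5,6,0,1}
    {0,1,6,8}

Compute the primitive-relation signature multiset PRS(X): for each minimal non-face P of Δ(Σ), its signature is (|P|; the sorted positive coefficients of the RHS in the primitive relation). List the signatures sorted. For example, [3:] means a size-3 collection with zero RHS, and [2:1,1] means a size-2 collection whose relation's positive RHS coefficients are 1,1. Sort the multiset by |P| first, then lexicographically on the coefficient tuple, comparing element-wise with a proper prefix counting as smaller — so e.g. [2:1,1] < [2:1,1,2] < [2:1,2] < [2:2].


17 collections generate NE(X_Σ); each relation:

  P = {4,8}:  v_{4} + v_{8} = 0 ; sig = [2:]
  P = {0,4}:  v_{0} + v_{4} = v_{9} ; sig = [2:1]
  P = {2,6}:  v_{2} + v_{6} = v_{0} ; sig = [2:1]
  P = {6,7}:  v_{6} + v_{7} = v_{1} ; sig = [2:1]
  P = {8,9}:  v_{8} + v_{9} = v_{0} ; sig = [2:1]
  P = {1,2}:  v_{1} + v_{2} = v_{0} + v_{7} ; sig = [2:1,1]
  P = {2,5}:  v_{2} + v_{5} = 2·v_{0} + v_{9} ; sig = [2:1,2]
  P = {4,5}:  v_{4} + v_{5} = v_{6} + 2·v_{9} ; sig = [2:1,2]
  P = {5,8}:  v_{5} + v_{8} = 2·v_{0} + v_{6} ; sig = [2:1,2]
  P = {0,3,7}:  v_{0} + v_{3} + v_{7} = 0 ; sig = [3:]
  P = {0,1,3}:  v_{0} + v_{1} + v_{3} = v_{6} ; sig = [3:1]
  P = {0,6,9}:  v_{0} + v_{6} + v_{9} = v_{5} ; sig = [3:1]
  P = {3,7,9}:  v_{3} + v_{7} + v_{9} = v_{4} ; sig = [3:1]
  P = {0,1,9}:  v_{0} + v_{1} + v_{9} = v_{5} + v_{7} ; sig = [3:1,1]
  P = {1,3,9}:  v_{1} + v_{3} + v_{9} = v_{4} + v_{6} ; sig = [3:1,1]
  P = {3,5,7}:  v_{3} + v_{5} + v_{7} = v_{6} + v_{9} ; sig = [3:1,1]
  P = {1,3,5}:  v_{1} + v_{3} + v_{5} = 2·v_{6} + v_{9} ; sig = [3:1,2]

Signatures (|P|; sorted positive RHS coefficients), sorted:
    [2:]
    [2:1]
    [2:1]
    [2:1]
    [2:1]
    [2:1,1]
    [2:1,2]
    [2:1,2]
    [2:1,2]
    [3:]
    [3:1]
    [3:1]
    [3:1]
    [3:1,1]
    [3:1,1]
    [3:1,1]
    [3:1,2]


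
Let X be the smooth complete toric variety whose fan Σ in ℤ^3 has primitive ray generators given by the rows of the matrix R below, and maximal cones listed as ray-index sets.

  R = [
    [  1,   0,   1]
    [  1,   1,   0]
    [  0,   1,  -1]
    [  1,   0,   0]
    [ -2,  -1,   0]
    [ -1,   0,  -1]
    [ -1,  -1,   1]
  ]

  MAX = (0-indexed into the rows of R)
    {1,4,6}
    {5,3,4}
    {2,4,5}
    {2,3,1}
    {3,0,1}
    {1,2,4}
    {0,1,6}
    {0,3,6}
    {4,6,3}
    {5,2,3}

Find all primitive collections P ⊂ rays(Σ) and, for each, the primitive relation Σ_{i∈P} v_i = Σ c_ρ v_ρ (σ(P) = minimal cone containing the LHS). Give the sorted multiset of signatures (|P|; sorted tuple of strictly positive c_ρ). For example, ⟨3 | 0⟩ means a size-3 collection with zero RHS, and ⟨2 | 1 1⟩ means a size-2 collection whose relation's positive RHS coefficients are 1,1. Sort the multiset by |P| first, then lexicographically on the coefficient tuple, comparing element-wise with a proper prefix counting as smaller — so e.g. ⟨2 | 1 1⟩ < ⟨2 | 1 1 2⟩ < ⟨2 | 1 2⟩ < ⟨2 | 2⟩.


|primitive collections| = 9. Relations:

  P = {0,5}:  v_{0} + v_{5} = 0 — sig = ⟨2 | 0⟩
  P = {0,2}:  v_{0} + v_{2} = v_{1} — sig = ⟨2 | 1⟩
  P = {0,4}:  v_{0} + v_{4} = v_{6} — sig = ⟨2 | 1⟩
  P = {1,5}:  v_{1} + v_{5} = v_{2} — sig = ⟨2 | 1⟩
  P = {5,6}:  v_{5} + v_{6} = v_{4} — sig = ⟨2 | 1⟩
  P = {2,6}:  v_{2} + v_{6} = v_{1} + v_{4} — sig = ⟨2 | 1 1⟩
  P = {1,3,4}:  v_{1} + v_{3} + v_{4} = 0 — sig = ⟨3 | 0⟩
  P = {1,3,6}:  v_{1} + v_{3} + v_{6} = v_{0} — sig = ⟨3 | 1⟩
  P = {2,3,4}:  v_{2} + v_{3} + v_{4} = v_{5} — sig = ⟨3 | 1⟩

Sorted signature multiset PRS(X):
[⟨2 | 0⟩, ⟨2 | 1⟩, ⟨2 | 1⟩, ⟨2 | 1⟩, ⟨2 | 1⟩, ⟨2 | 1 1⟩, ⟨3 | 0⟩, ⟨3 | 1⟩, ⟨3 | 1⟩]


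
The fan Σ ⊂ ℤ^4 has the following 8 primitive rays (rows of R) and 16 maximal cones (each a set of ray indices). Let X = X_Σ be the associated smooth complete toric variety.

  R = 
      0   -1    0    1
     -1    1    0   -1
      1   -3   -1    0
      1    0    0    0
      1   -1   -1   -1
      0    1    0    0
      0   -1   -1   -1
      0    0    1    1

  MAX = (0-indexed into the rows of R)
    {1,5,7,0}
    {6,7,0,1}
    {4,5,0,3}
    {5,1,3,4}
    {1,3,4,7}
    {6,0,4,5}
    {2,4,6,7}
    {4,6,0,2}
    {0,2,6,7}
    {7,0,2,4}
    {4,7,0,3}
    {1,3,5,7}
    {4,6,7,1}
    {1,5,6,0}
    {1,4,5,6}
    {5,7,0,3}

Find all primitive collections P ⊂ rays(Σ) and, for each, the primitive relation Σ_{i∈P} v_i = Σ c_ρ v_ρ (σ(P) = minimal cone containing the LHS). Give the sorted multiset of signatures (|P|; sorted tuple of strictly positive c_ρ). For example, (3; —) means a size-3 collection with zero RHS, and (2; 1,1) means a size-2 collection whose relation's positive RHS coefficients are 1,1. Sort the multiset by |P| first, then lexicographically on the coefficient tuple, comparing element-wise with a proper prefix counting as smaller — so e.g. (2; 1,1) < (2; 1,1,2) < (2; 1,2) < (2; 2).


Δ(Σ) — 8 vertices, 9 min non-faces:

  P = {3,6}:  v_{3} + v_{6} = v_{4}  ⇒ sig = (2; 1)
  P = {2,5}:  v_{2} + v_{5} = v_{0} + v_{4}  ⇒ sig = (2; 1,1)
  P = {2,3}:  v_{2} + v_{3} = v_{0} + 2·v_{4} + v_{7}  ⇒ sig = (2; 1,1,2)
  P = {1,2}:  v_{1} + v_{2} = 2·v_{6} + v_{7}  ⇒ sig = (2; 1,2)
  P = {0,1,3}:  v_{0} + v_{1} + v_{3} = 0  ⇒ sig = (3; —)
  P = {5,6,7}:  v_{5} + v_{6} + v_{7} = 0  ⇒ sig = (3; —)
  P = {0,1,4}:  v_{0} + v_{1} + v_{4} = v_{6}  ⇒ sig = (3; 1)
  P = {4,5,7}:  v_{4} + v_{5} + v_{7} = v_{3}  ⇒ sig = (3; 1)
  P = {0,4,6,7}:  v_{0} + v_{4} + v_{6} + v_{7} = v_{2}  ⇒ sig = (4; 1)

Hence PRS(X_Σ) =
[(2; 1), (2; 1,1), (2; 1,1,2), (2; 1,2), (3; —), (3; —), (3; 1), (3; 1), (4; 1)]


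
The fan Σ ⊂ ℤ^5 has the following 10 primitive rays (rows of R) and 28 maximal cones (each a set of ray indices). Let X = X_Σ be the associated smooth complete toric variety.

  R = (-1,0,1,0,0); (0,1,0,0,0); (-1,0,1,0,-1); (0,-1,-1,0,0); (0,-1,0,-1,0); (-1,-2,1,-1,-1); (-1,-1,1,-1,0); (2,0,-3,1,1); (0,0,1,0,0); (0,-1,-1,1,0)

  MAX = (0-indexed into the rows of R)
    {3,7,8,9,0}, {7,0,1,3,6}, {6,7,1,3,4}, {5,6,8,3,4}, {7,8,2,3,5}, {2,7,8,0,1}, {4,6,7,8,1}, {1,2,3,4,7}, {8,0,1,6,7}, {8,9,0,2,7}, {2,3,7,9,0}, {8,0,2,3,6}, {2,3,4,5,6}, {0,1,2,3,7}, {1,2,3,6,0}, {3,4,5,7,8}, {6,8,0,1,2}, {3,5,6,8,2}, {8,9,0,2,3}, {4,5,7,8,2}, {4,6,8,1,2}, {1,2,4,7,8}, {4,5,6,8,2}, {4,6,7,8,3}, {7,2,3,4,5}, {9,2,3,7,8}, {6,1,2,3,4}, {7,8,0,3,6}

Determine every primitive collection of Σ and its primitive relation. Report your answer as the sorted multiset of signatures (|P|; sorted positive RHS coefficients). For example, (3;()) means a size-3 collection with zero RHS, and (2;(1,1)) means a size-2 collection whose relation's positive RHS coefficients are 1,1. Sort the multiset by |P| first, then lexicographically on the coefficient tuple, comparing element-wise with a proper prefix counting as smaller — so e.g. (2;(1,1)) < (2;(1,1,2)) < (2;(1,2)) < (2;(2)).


Minimal non-faces — 12 found among 10 rays, 28 max cones:

  • {0,4}:  v_{0} + v_{4} = v_{6}  ⟹  sig = (2;(1))
  • {1,5}:  v_{1} + v_{5} = v_{2} + v_{4}  ⟹  sig = (2;(1,1))
  • {1,9}:  v_{1} + v_{9} = v_{0} + v_{2} + v_{7}  ⟹  sig = (2;(1,1,1))
  • {0,5}:  v_{0} + v_{5} = v_{2} + v_{3} + v_{6} + v_{8}  ⟹  sig = (2;(1,1,1,1))
  • {6,9}:  v_{6} + v_{9} = v_{0} + 2·v_{3} + v_{8}  ⟹  sig = (2;(1,1,2))
  • {4,9}:  v_{4} + v_{9} = 2·v_{3} + v_{8}  ⟹  sig = (2;(1,2))
  • {5,9}:  v_{5} + v_{9} = v_{2} + 3·v_{3} + 2·v_{8}  ⟹  sig = (2;(1,2,3))
  • {1,3,8}:  v_{1} + v_{3} + v_{8} = 0  ⟹  sig = (3;())
  • {2,6,7}:  v_{2} + v_{6} + v_{7} = v_{3}  ⟹  sig = (3;(1))
  • {5,6,7}:  v_{5} + v_{6} + v_{7} = 2·v_{3} + v_{4} + v_{8}  ⟹  sig = (3;(1,1,2))
  • {2,3,4,8}:  v_{2} + v_{3} + v_{4} + v_{8} = v_{5}  ⟹  sig = (4;(1))
  • {0,2,3,7,8}:  v_{0} + v_{2} + v_{3} + v_{7} + v_{8} = v_{9}  ⟹  sig = (5;(1))

Signatures (|P|; sorted positive RHS coefficients), sorted:
{ (2;(1)),  (2;(1,1)),  (2;(1,1,1)),  (2;(1,1,1,1)),  (2;(1,1,2)),  (2;(1,2)),  (2;(1,2,3)),  (3;()),  (3;(1)),  (3;(1,1,2)),  (4;(1)),  (5;(1)) }


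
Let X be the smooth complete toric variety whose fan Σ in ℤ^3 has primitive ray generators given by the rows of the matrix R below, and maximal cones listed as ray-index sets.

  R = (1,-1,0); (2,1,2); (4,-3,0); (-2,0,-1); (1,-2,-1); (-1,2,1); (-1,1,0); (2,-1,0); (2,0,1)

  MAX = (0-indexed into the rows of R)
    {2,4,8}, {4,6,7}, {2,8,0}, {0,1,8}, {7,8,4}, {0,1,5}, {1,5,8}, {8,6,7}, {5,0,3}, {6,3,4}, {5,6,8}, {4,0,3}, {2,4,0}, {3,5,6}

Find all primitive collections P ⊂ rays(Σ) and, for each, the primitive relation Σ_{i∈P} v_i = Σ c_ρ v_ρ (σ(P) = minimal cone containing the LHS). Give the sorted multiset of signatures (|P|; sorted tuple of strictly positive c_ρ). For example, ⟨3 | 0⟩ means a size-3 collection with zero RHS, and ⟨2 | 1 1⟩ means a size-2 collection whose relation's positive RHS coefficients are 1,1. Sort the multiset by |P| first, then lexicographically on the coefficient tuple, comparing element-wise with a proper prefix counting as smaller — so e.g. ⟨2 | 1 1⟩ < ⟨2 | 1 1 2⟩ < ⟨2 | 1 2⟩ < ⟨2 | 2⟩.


Minimal non-faces — 18 found among 9 rays, 14 max cones:

  {0,6}:  v_{0} + v_{6} = 0  ⟹  sig = ⟨2 | 0⟩
  {3,8}:  v_{3} + v_{8} = 0  ⟹  sig = ⟨2 | 0⟩
  {4,5}:  v_{4} + v_{5} = 0  ⟹  sig = ⟨2 | 0⟩
  {0,7}:  v_{0} + v_{7} = v_{4} + v_{8}  ⟹  sig = ⟨2 | 1 1⟩
  {1,3}:  v_{1} + v_{3} = v_{0} + v_{5}  ⟹  sig = ⟨2 | 1 1⟩
  {1,4}:  v_{1} + v_{4} = v_{0} + v_{8}  ⟹  sig = ⟨2 | 1 1⟩
  {1,6}:  v_{1} + v_{6} = v_{5} + v_{8}  ⟹  sig = ⟨2 | 1 1⟩
  {2,3}:  v_{2} + v_{3} = v_{0} + v_{4}  ⟹  sig = ⟨2 | 1 1⟩
  {2,5}:  v_{2} + v_{5} = v_{0} + v_{8}  ⟹  sig = ⟨2 | 1 1⟩
  {2,6}:  v_{2} + v_{6} = v_{4} + v_{8}  ⟹  sig = ⟨2 | 1 1⟩
  {3,7}:  v_{3} + v_{7} = v_{4} + v_{6}  ⟹  sig = ⟨2 | 1 1⟩
  {5,7}:  v_{5} + v_{7} = v_{6} + v_{8}  ⟹  sig = ⟨2 | 1 1⟩
  {1,7}:  v_{1} + v_{7} = 2·v_{8}  ⟹  sig = ⟨2 | 2⟩
  {1,2}:  v_{1} + v_{2} = 2·v_{0} + 2·v_{8}  ⟹  sig = ⟨2 | 2 2⟩
  {2,7}:  v_{2} + v_{7} = 2·v_{4} + 2·v_{8}  ⟹  sig = ⟨2 | 2 2⟩
  {0,4,8}:  v_{0} + v_{4} + v_{8} = v_{2}  ⟹  sig = ⟨3 | 1⟩
  {0,5,8}:  v_{0} + v_{5} + v_{8} = v_{1}  ⟹  sig = ⟨3 | 1⟩
  {4,6,8}:  v_{4} + v_{6} + v_{8} = v_{7}  ⟹  sig = ⟨3 | 1⟩

Sorted signature multiset PRS(X):
{ ⟨2 | 0⟩ ×3,  ⟨2 | 1 1⟩ ×9,  ⟨2 | 2⟩,  ⟨2 | 2 2⟩ ×2,  ⟨3 | 1⟩ ×3 }


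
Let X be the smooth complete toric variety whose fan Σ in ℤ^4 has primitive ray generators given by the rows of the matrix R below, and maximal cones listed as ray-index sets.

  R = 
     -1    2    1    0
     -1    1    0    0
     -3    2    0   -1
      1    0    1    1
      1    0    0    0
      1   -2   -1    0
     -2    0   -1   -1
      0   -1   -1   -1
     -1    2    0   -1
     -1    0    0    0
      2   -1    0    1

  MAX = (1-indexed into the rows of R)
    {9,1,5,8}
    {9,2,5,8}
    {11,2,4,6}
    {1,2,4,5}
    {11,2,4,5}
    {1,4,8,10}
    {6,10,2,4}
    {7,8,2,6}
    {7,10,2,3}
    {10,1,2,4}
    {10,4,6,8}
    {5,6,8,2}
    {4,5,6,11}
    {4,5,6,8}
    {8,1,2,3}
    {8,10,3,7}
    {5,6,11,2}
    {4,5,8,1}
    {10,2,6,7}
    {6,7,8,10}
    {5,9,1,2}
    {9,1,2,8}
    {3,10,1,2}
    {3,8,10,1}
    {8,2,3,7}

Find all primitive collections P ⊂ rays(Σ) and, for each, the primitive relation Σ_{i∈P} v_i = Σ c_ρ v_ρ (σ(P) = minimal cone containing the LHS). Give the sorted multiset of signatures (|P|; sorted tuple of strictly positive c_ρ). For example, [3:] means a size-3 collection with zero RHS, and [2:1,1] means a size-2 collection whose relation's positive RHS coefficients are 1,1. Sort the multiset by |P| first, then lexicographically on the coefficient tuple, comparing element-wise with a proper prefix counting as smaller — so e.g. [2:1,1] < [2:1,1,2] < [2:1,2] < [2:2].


23 minimal non-faces of Δ(Σ) (on 11 rays):

  {1,6}:  v_{1} + v_{6} = 0  →  sig = [2:]
  {5,10}:  v_{5} + v_{10} = 0  →  sig = [2:]
  {1,7}:  v_{1} + v_{7} = v_{3}  →  sig = [2:1]
  {3,6}:  v_{3} + v_{6} = v_{7}  →  sig = [2:1]
  {3,11}:  v_{3} + v_{11} = v_{2}  →  sig = [2:1]
  {4,7}:  v_{4} + v_{7} = v_{10}  →  sig = [2:1]
  {3,4}:  v_{3} + v_{4} = v_{1} + v_{10}  →  sig = [2:1,1]
  {4,9}:  v_{4} + v_{9} = v_{1} + v_{5}  →  sig = [2:1,1]
  {5,7}:  v_{5} + v_{7} = v_{2} + v_{8}  →  sig = [2:1,1]
  {7,11}:  v_{7} + v_{11} = v_{2} + v_{6}  →  sig = [2:1,1]
  {8,11}:  v_{8} + v_{11} = v_{5} + v_{6}  →  sig = [2:1,1]
  {1,11}:  v_{1} + v_{11} = v_{2} + v_{4} + v_{5}  →  sig = [2:1,1,1]
  {3,5}:  v_{3} + v_{5} = v_{1} + v_{2} + v_{8}  →  sig = [2:1,1,1]
  {6,9}:  v_{6} + v_{9} = v_{2} + v_{5} + v_{8}  →  sig = [2:1,1,1]
  {9,10}:  v_{9} + v_{10} = v_{1} + v_{2} + v_{8}  →  sig = [2:1,1,1]
  {10,11}:  v_{10} + v_{11} = v_{2} + v_{4} + v_{6}  →  sig = [2:1,1,1]
  {9,11}:  v_{9} + v_{11} = v_{2} + 2·v_{5}  →  sig = [2:1,2]
  {7,9}:  v_{7} + v_{9} = v_{1} + 2·v_{2} + 2·v_{8}  →  sig = [2:1,2,2]
  {3,9}:  v_{3} + v_{9} = 2·v_{1} + 2·v_{2} + 2·v_{8}  →  sig = [2:2,2,2]
  {2,4,8}:  v_{2} + v_{4} + v_{8} = 0  →  sig = [3:]
  {2,8,10}:  v_{2} + v_{8} + v_{10} = v_{7}  →  sig = [3:1]
  {1,2,5,8}:  v_{1} + v_{2} + v_{5} + v_{8} = v_{9}  →  sig = [4:1]
  {2,4,5,6}:  v_{2} + v_{4} + v_{5} + v_{6} = v_{11}  →  sig = [4:1]

Hence PRS(X_Σ) =
    [2:]
    [2:]
    [2:1]
    [2:1]
    [2:1]
    [2:1]
    [2:1,1]
    [2:1,1]
    [2:1,1]
    [2:1,1]
    [2:1,1]
    [2:1,1,1]
    [2:1,1,1]
    [2:1,1,1]
    [2:1,1,1]
    [2:1,1,1]
    [2:1,2]
    [2:1,2,2]
    [2:2,2,2]
    [3:]
    [3:1]
    [4:1]
    [4:1]


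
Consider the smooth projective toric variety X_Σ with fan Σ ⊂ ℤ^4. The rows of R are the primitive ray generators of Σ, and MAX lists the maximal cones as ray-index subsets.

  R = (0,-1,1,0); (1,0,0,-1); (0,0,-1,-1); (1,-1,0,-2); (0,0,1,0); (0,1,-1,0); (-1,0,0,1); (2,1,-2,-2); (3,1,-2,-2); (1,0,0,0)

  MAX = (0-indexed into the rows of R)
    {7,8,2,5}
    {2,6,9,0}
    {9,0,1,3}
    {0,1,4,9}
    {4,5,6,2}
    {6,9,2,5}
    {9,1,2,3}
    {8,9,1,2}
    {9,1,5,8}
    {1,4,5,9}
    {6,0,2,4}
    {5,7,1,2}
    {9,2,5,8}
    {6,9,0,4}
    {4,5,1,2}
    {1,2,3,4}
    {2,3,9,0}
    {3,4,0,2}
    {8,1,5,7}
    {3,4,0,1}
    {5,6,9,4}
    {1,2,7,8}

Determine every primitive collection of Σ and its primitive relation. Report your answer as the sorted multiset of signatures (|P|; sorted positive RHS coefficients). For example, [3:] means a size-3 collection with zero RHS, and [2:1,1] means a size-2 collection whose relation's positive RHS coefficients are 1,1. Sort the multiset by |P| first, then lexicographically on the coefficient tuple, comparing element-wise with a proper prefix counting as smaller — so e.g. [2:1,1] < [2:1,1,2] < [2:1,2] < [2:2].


Σ has 18 primitive collections:

  P={0,5}:  v_{0} + v_{5} = 0 ; sig = [2:]
  P={1,6}:  v_{1} + v_{6} = 0 ; sig = [2:]
  P={7,9}:  v_{7} + v_{9} = v_{8} ; sig = [2:1]
  P={3,5}:  v_{3} + v_{5} = v_{1} + v_{2} ; sig = [2:1,1]
  P={3,6}:  v_{3} + v_{6} = v_{0} + v_{2} ; sig = [2:1,1]
  P={0,7}:  v_{0} + v_{7} = v_{1} + v_{2} + v_{9} ; sig = [2:1,1,1]
  P={6,7}:  v_{6} + v_{7} = v_{2} + v_{5} + v_{9} ; sig = [2:1,1,1]
  P={0,8}:  v_{0} + v_{8} = v_{1} + v_{2} + 2·v_{9} ; sig = [2:1,1,2]
  P={4,8}:  v_{4} + v_{8} = 2·v_{1} + v_{5} + v_{9} ; sig = [2:1,1,2]
  P={6,8}:  v_{6} + v_{8} = v_{2} + v_{5} + 2·v_{9} ; sig = [2:1,1,2]
  P={4,7}:  v_{4} + v_{7} = 2·v_{1} + v_{5} ; sig = [2:1,2]
  P={3,7}:  v_{3} + v_{7} = 2·v_{1} + 2·v_{2} + v_{9} ; sig = [2:1,2,2]
  P={3,8}:  v_{3} + v_{8} = 2·v_{1} + 2·v_{2} + 2·v_{9} ; sig = [2:2,2,2]
  P={0,1,2}:  v_{0} + v_{1} + v_{2} = v_{3} ; sig = [3:1]
  P={2,4,9}:  v_{2} + v_{4} + v_{9} = v_{1} ; sig = [3:1]
  P={3,4,9}:  v_{3} + v_{4} + v_{9} = v_{0} + 2·v_{1} ; sig = [3:1,2]
  P={1,2,5,9}:  v_{1} + v_{2} + v_{5} + v_{9} = v_{7} ; sig = [4:1]
  P={1,2,5,8}:  v_{1} + v_{2} + v_{5} + v_{8} = 2·v_{7} ; sig = [4:2]

Hence PRS(X_Σ) =
[[2:], [2:], [2:1], [2:1,1], [2:1,1], [2:1,1,1], [2:1,1,1], [2:1,1,2], [2:1,1,2], [2:1,1,2], [2:1,2], [2:1,2,2], [2:2,2,2], [3:1], [3:1], [3:1,2], [4:1], [4:2]]


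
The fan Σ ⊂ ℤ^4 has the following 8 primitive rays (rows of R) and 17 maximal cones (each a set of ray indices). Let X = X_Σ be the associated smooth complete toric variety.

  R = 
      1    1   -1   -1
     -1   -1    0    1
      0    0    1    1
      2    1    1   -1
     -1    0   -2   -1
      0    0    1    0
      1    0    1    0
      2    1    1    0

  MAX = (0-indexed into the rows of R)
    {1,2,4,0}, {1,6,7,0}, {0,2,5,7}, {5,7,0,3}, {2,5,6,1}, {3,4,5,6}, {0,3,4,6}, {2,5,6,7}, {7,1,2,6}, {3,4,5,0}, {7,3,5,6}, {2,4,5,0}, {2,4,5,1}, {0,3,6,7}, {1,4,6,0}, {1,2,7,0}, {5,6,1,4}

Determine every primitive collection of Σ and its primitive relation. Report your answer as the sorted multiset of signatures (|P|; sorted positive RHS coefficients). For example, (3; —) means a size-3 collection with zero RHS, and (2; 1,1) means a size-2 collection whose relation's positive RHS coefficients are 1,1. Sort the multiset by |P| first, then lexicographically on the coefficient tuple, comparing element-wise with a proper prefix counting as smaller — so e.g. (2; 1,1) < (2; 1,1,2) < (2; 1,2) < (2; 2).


Primitive collections (8):

  P={1,3}:  v_{1} + v_{3} = v_{6} — sig = (2; 1)
  P={4,7}:  v_{4} + v_{7} = v_{0} — sig = (2; 1)
  P={2,3}:  v_{2} + v_{3} = v_{5} + v_{7} — sig = (2; 1,1)
  P={0,1,5}:  v_{0} + v_{1} + v_{5} = 0 — sig = (3; —)
  P={2,4,6}:  v_{2} + v_{4} + v_{6} = 0 — sig = (3; —)
  P={0,2,6}:  v_{0} + v_{2} + v_{6} = v_{7} — sig = (3; 1)
  P={0,5,6}:  v_{0} + v_{5} + v_{6} = v_{3} — sig = (3; 1)
  P={1,5,7}:  v_{1} + v_{5} + v_{7} = v_{2} + v_{6} — sig = (3; 1,1)

Hence PRS(X_Σ) =
[(2; 1), (2; 1), (2; 1,1), (3; —), (3; —), (3; 1), (3; 1), (3; 1,1)]


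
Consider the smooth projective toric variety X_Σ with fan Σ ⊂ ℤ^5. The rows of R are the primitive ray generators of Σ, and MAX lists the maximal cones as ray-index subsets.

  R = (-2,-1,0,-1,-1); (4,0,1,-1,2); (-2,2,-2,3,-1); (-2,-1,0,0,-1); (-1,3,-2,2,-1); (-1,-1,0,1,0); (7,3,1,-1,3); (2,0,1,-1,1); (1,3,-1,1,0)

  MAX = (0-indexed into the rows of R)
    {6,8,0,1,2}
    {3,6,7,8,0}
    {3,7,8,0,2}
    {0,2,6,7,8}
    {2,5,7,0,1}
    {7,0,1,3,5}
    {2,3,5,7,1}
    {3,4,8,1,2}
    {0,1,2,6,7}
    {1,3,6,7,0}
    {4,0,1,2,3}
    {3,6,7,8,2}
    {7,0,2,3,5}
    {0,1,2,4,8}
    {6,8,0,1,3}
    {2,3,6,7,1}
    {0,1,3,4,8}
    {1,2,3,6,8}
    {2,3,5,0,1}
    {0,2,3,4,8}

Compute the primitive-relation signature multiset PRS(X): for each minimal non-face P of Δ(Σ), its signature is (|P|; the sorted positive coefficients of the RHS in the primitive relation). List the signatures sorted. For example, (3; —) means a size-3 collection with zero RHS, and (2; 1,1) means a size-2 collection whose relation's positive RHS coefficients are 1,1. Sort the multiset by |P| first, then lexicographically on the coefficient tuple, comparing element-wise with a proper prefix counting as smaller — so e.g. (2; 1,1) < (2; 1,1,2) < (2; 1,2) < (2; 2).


|primitive collections| = 9. Relations:

  {4,5}:  v_{4} + v_{5} = v_{2}  →  sig = (2; 1)
  {4,7}:  v_{4} + v_{7} = v_{8}  →  sig = (2; 1)
  {5,8}:  v_{5} + v_{8} = v_{2} + v_{7}  →  sig = (2; 1,1)
  {5,6}:  v_{5} + v_{6} = v_{1} + v_{2} + 2·v_{7}  →  sig = (2; 1,1,2)
  {4,6}:  v_{4} + v_{6} = v_{1} + 2·v_{8}  →  sig = (2; 1,2)
  {1,7,8}:  v_{1} + v_{7} + v_{8} = v_{6}  →  sig = (3; 1)
  {0,2,3,6}:  v_{0} + v_{2} + v_{3} + v_{6} = v_{8}  →  sig = (4; 1)
  {0,1,2,3,7}:  v_{0} + v_{1} + v_{2} + v_{3} + v_{7} = 0  →  sig = (5; —)
  {0,1,2,3,8}:  v_{0} + v_{1} + v_{2} + v_{3} + v_{8} = v_{4}  →  sig = (5; 1)

Signatures (|P|; sorted positive RHS coefficients), sorted:
    |P|=2: 5 collections, coeffs (1), (1), (1,1), (1,1,2), (1,2)
    |P|=3: 1 collection, coeffs (1)
    |P|=4: 1 collection, coeffs (1)
    |P|=5: 2 collections, coeffs (), (1)


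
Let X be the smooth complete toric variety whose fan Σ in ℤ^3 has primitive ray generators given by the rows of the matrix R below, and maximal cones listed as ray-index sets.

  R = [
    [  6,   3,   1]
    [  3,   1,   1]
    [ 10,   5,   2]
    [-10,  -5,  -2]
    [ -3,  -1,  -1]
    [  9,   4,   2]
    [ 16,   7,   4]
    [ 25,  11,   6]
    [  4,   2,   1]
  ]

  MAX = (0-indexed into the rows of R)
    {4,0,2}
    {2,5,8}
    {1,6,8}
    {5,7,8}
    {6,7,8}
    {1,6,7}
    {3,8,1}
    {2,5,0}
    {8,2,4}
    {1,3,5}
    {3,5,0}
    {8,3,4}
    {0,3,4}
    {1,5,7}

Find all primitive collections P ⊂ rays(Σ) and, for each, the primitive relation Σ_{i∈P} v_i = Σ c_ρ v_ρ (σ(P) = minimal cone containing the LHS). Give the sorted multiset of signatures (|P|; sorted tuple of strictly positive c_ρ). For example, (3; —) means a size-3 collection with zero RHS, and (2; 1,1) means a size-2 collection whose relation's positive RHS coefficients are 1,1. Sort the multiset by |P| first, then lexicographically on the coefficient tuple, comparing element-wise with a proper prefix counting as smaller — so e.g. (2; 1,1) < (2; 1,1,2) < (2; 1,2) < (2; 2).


18 collections generate NE(X_Σ); each relation:

  P = {1,4}:  v_{1} + v_{4} = 0 — sig = (2; —)
  P = {2,3}:  v_{2} + v_{3} = 0 — sig = (2; —)
  P = {0,1}:  v_{0} + v_{1} = v_{5} — sig = (2; 1)
  P = {0,8}:  v_{0} + v_{8} = v_{2} — sig = (2; 1)
  P = {4,5}:  v_{4} + v_{5} = v_{0} — sig = (2; 1)
  P = {5,6}:  v_{5} + v_{6} = v_{7} — sig = (2; 1)
  P = {1,2}:  v_{1} + v_{2} = v_{5} + v_{8} — sig = (2; 1,1)
  P = {4,6}:  v_{4} + v_{6} = v_{5} + v_{8} — sig = (2; 1,1)
  P = {0,6}:  v_{0} + v_{6} = 2·v_{5} + v_{8} — sig = (2; 1,2)
  P = {3,7}:  v_{3} + v_{7} = 2·v_{1} + v_{5} — sig = (2; 1,2)
  P = {4,7}:  v_{4} + v_{7} = 2·v_{5} + v_{8} — sig = (2; 1,2)
  P = {0,7}:  v_{0} + v_{7} = 3·v_{5} + v_{8} — sig = (2; 1,3)
  P = {3,6}:  v_{3} + v_{6} = 2·v_{1} — sig = (2; 2)
  P = {2,6}:  v_{2} + v_{6} = 2·v_{5} + 2·v_{8} — sig = (2; 2,2)
  P = {2,7}:  v_{2} + v_{7} = 3·v_{5} + 2·v_{8} — sig = (2; 2,3)
  P = {1,5,8}:  v_{1} + v_{5} + v_{8} = v_{6} — sig = (3; 1)
  P = {3,5,8}:  v_{3} + v_{5} + v_{8} = v_{1} — sig = (3; 1)
  P = {1,7,8}:  v_{1} + v_{7} + v_{8} = 2·v_{6} — sig = (3; 2)

so the primitive-relation signature multiset is
    |P|=2: 15 collections, coeffs (), (), (1), (1), (1), (1), (1,1), (1,1), (1,2), (1,2), (1,2), (1,3), (2), (2,2), (2,3)
    |P|=3: 3 collections, coeffs (1), (1), (2)


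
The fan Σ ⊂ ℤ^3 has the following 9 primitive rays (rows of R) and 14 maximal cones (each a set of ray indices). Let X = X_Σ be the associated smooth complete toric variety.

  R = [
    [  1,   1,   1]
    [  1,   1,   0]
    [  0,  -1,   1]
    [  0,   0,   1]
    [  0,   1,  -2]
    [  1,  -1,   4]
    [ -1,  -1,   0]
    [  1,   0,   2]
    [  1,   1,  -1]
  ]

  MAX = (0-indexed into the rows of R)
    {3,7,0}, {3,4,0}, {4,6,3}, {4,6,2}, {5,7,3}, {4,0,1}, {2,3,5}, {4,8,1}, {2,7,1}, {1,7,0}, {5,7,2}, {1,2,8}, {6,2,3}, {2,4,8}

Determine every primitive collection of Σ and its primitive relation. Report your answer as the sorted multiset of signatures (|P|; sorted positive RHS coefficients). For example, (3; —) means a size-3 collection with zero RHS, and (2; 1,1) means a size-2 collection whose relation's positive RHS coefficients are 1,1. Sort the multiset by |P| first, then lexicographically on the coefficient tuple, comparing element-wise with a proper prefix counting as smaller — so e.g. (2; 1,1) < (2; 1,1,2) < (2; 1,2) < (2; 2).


Minimal non-faces — 18 found among 9 rays, 14 max cones:

  P = {1,6}:  v_{1} + v_{6} = 0  so sig = (2; —)
  P = {0,2}:  v_{0} + v_{2} = v_{7}  so sig = (2; 1)
  P = {0,6}:  v_{0} + v_{6} = v_{3}  so sig = (2; 1)
  P = {1,3}:  v_{1} + v_{3} = v_{0}  so sig = (2; 1)
  P = {3,8}:  v_{3} + v_{8} = v_{1}  so sig = (2; 1)
  P = {4,5}:  v_{4} + v_{5} = v_{7}  so sig = (2; 1)
  P = {4,7}:  v_{4} + v_{7} = v_{1}  so sig = (2; 1)
  P = {6,7}:  v_{6} + v_{7} = v_{2} + v_{3}  so sig = (2; 1,1)
  P = {6,8}:  v_{6} + v_{8} = v_{2} + v_{4}  so sig = (2; 1,1)
  P = {5,8}:  v_{5} + v_{8} = v_{1} + v_{2} + v_{7}  so sig = (2; 1,1,1)
  P = {0,5}:  v_{0} + v_{5} = v_{3} + 2·v_{7}  so sig = (2; 1,2)
  P = {7,8}:  v_{7} + v_{8} = 2·v_{1} + v_{2}  so sig = (2; 1,2)
  P = {0,8}:  v_{0} + v_{8} = 2·v_{1}  so sig = (2; 2)
  P = {1,5}:  v_{1} + v_{5} = 2·v_{7}  so sig = (2; 2)
  P = {5,6}:  v_{5} + v_{6} = 2·v_{2} + 2·v_{3}  so sig = (2; 2,2)
  P = {2,3,4}:  v_{2} + v_{3} + v_{4} = 0  so sig = (3; —)
  P = {1,2,4}:  v_{1} + v_{2} + v_{4} = v_{8}  so sig = (3; 1)
  P = {2,3,7}:  v_{2} + v_{3} + v_{7} = v_{5}  so sig = (3; 1)

Signatures (|P|; sorted positive RHS coefficients), sorted:
[(2; —), (2; 1), (2; 1), (2; 1), (2; 1), (2; 1), (2; 1), (2; 1,1), (2; 1,1), (2; 1,1,1), (2; 1,2), (2; 1,2), (2; 2), (2; 2), (2; 2,2), (3; —), (3; 1), (3; 1)]


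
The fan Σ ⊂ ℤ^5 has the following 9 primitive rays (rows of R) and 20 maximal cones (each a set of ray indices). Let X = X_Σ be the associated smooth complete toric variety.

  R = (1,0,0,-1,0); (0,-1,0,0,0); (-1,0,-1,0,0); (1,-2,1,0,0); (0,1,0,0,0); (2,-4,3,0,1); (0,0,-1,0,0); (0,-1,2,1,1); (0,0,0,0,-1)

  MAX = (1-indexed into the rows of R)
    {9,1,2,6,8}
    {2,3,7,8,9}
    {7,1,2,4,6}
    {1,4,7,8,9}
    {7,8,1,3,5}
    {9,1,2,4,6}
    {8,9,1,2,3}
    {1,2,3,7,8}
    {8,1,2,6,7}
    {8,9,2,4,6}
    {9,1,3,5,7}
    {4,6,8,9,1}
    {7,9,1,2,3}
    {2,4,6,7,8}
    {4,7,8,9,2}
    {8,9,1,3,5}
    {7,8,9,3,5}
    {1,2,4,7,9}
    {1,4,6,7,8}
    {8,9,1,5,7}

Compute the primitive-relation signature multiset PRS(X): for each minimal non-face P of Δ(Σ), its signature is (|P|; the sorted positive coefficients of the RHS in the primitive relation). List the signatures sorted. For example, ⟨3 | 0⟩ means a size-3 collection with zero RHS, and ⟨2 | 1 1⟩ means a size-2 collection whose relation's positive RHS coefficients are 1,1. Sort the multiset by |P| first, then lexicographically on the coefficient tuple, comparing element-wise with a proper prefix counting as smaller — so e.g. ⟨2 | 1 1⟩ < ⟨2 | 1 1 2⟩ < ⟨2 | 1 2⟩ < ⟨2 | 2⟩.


9 minimal non-faces of Δ(Σ) (on 9 rays):

  • {2,5}:  v_{2} + v_{5} = 0  ⟹  sig = ⟨2 | 0⟩
  • {5,6}:  v_{5} + v_{6} = v_{1} + v_{4} + v_{8}  ⟹  sig = ⟨2 | 1 1 1⟩
  • {4,5}:  v_{4} + v_{5} = v_{1} + v_{7} + v_{8} + v_{9}  ⟹  sig = ⟨2 | 1 1 1 1⟩
  • {3,6}:  v_{3} + v_{6} = v_{1} + 3·v_{2} + v_{8}  ⟹  sig = ⟨2 | 1 1 3⟩
  • {3,4}:  v_{3} + v_{4} = 2·v_{2}  ⟹  sig = ⟨2 | 2⟩
  • {6,7,9}:  v_{6} + v_{7} + v_{9} = 2·v_{4}  ⟹  sig = ⟨3 | 2⟩
  • {1,2,4,8}:  v_{1} + v_{2} + v_{4} + v_{8} = v_{6}  ⟹  sig = ⟨4 | 1⟩
  • {1,2,7,8,9}:  v_{1} + v_{2} + v_{7} + v_{8} + v_{9} = v_{4}  ⟹  sig = ⟨5 | 1⟩
  • {1,3,7,8,9}:  v_{1} + v_{3} + v_{7} + v_{8} + v_{9} = v_{2}  ⟹  sig = ⟨5 | 1⟩

so the primitive-relation signature multiset is
{ ⟨2 | 0⟩,  ⟨2 | 1 1 1⟩,  ⟨2 | 1 1 1 1⟩,  ⟨2 | 1 1 3⟩,  ⟨2 | 2⟩,  ⟨3 | 2⟩,  ⟨4 | 1⟩,  ⟨5 | 1⟩ ×2 }


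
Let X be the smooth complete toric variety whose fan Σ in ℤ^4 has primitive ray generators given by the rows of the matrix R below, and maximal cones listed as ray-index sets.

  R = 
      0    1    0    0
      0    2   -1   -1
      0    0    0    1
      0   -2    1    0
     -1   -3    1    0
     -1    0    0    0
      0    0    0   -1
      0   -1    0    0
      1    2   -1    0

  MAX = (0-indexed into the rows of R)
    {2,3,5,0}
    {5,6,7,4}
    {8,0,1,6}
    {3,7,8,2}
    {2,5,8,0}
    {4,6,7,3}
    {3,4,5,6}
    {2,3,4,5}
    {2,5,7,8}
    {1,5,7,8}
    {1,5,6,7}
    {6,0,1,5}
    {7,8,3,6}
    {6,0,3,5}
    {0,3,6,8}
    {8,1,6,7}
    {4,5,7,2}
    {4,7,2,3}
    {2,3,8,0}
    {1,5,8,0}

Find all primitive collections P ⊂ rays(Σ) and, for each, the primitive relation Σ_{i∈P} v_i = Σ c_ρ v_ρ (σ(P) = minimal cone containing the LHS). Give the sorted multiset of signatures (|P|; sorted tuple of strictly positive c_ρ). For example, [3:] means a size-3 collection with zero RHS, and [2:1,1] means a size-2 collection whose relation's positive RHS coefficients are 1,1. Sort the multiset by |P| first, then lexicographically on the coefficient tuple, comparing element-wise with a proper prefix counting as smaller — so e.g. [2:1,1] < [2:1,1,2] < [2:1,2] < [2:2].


10 minimal non-faces of Δ(Σ) (on 9 rays):

  • {0,7}:  v_{0} + v_{7} = 0  ⇒ sig = [2:]
  • {2,6}:  v_{2} + v_{6} = 0  ⇒ sig = [2:]
  • {1,3}:  v_{1} + v_{3} = v_{6}  ⇒ sig = [2:1]
  • {4,8}:  v_{4} + v_{8} = v_{7}  ⇒ sig = [2:1]
  • {0,4}:  v_{0} + v_{4} = v_{3} + v_{5}  ⇒ sig = [2:1,1]
  • {1,2}:  v_{1} + v_{2} = v_{5} + v_{8}  ⇒ sig = [2:1,1]
  • {1,4}:  v_{1} + v_{4} = v_{5} + v_{6} + v_{7}  ⇒ sig = [2:1,1,1]
  • {3,5,8}:  v_{3} + v_{5} + v_{8} = 0  ⇒ sig = [3:]
  • {3,5,7}:  v_{3} + v_{5} + v_{7} = v_{4}  ⇒ sig = [3:1]
  • {5,6,8}:  v_{5} + v_{6} + v_{8} = v_{1}  ⇒ sig = [3:1]

Hence PRS(X_Σ) =
{ [2:] ×2,  [2:1] ×2,  [2:1,1] ×2,  [2:1,1,1],  [3:],  [3:1] ×2 }


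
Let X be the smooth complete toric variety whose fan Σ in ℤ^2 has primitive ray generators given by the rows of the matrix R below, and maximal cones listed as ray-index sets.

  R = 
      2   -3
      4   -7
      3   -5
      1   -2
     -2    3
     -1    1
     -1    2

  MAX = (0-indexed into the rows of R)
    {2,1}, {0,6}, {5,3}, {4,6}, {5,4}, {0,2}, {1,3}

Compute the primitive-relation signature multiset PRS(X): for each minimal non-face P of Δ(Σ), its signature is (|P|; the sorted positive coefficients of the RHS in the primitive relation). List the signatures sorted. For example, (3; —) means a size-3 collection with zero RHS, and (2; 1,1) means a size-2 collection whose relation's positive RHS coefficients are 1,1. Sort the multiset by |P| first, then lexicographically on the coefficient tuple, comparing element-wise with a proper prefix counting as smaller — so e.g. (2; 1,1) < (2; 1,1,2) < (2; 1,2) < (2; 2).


Σ has 14 primitive collections:

  • {0,4}:  v_{0} + v_{4} = 0  ⟹  sig = (2; —)
  • {3,6}:  v_{3} + v_{6} = 0  ⟹  sig = (2; —)
  • {0,3}:  v_{0} + v_{3} = v_{2}  ⟹  sig = (2; 1)
  • {0,5}:  v_{0} + v_{5} = v_{3}  ⟹  sig = (2; 1)
  • {1,6}:  v_{1} + v_{6} = v_{2}  ⟹  sig = (2; 1)
  • {2,3}:  v_{2} + v_{3} = v_{1}  ⟹  sig = (2; 1)
  • {2,4}:  v_{2} + v_{4} = v_{3}  ⟹  sig = (2; 1)
  • {2,6}:  v_{2} + v_{6} = v_{0}  ⟹  sig = (2; 1)
  • {3,4}:  v_{3} + v_{4} = v_{5}  ⟹  sig = (2; 1)
  • {5,6}:  v_{5} + v_{6} = v_{4}  ⟹  sig = (2; 1)
  • {0,1}:  v_{0} + v_{1} = 2·v_{2}  ⟹  sig = (2; 2)
  • {1,4}:  v_{1} + v_{4} = 2·v_{3}  ⟹  sig = (2; 2)
  • {2,5}:  v_{2} + v_{5} = 2·v_{3}  ⟹  sig = (2; 2)
  • {1,5}:  v_{1} + v_{5} = 3·v_{3}  ⟹  sig = (2; 3)

so the primitive-relation signature multiset is
{ (2; —) ×2,  (2; 1) ×8,  (2; 2) ×3,  (2; 3) }


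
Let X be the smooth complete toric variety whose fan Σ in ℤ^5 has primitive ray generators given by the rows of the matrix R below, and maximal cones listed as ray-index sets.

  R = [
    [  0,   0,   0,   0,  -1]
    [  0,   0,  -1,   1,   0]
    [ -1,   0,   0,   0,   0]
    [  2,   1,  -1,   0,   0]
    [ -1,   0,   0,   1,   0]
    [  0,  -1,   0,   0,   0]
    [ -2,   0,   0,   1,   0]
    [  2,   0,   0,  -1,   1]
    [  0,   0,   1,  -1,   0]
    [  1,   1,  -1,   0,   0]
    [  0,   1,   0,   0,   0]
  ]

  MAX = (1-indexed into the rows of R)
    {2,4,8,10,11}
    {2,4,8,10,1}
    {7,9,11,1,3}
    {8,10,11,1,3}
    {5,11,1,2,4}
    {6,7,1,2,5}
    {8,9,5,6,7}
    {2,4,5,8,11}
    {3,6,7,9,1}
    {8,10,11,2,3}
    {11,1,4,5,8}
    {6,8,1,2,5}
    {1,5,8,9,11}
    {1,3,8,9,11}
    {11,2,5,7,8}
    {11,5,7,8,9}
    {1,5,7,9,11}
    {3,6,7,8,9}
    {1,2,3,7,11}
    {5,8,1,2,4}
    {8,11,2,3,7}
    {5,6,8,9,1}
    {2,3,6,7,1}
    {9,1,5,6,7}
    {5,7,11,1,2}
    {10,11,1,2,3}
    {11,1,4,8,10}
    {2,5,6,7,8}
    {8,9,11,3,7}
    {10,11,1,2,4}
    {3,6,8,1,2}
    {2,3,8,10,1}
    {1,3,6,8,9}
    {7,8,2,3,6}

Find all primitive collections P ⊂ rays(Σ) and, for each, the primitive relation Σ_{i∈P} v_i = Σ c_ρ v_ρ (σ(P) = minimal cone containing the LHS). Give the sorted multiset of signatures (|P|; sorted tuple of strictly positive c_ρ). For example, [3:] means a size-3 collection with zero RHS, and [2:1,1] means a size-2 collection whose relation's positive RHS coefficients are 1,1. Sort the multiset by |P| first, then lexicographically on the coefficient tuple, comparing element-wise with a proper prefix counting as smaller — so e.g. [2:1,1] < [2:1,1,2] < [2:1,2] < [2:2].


13 minimal non-faces of Δ(Σ) (on 11 rays):

  {2,9}:  v_{2} + v_{9} = 0  so sig = [2:]
  {6,11}:  v_{6} + v_{11} = 0  so sig = [2:]
  {3,4}:  v_{3} + v_{4} = v_{10}  so sig = [2:1]
  {3,5}:  v_{3} + v_{5} = v_{7}  so sig = [2:1]
  {4,7}:  v_{4} + v_{7} = v_{2} + v_{11}  so sig = [2:1,1]
  {5,10}:  v_{5} + v_{10} = v_{2} + v_{11}  so sig = [2:1,1]
  {4,6}:  v_{4} + v_{6} = v_{1} + v_{2} + v_{8}  so sig = [2:1,1,1]
  {4,9}:  v_{4} + v_{9} = v_{1} + v_{8} + v_{11}  so sig = [2:1,1,1]
  {7,10}:  v_{7} + v_{10} = v_{2} + v_{3} + v_{11}  so sig = [2:1,1,1]
  {6,10}:  v_{6} + v_{10} = v_{1} + v_{2} + v_{3} + v_{8}  so sig = [2:1,1,1,1]
  {9,10}:  v_{9} + v_{10} = v_{1} + v_{3} + v_{8} + v_{11}  so sig = [2:1,1,1,1]
  {1,7,8}:  v_{1} + v_{7} + v_{8} = 0  so sig = [3:]
  {1,2,8,11}:  v_{1} + v_{2} + v_{8} + v_{11} = v_{4}  so sig = [4:1]

Signatures (|P|; sorted positive RHS coefficients), sorted:
    |P|=2: 11 collections, coeffs (), (), (1), (1), (1,1), (1,1), (1,1,1), (1,1,1), (1,1,1), (1,1,1,1), (1,1,1,1)
    |P|=3: 1 collection, coeffs ()
    |P|=4: 1 collection, coeffs (1)


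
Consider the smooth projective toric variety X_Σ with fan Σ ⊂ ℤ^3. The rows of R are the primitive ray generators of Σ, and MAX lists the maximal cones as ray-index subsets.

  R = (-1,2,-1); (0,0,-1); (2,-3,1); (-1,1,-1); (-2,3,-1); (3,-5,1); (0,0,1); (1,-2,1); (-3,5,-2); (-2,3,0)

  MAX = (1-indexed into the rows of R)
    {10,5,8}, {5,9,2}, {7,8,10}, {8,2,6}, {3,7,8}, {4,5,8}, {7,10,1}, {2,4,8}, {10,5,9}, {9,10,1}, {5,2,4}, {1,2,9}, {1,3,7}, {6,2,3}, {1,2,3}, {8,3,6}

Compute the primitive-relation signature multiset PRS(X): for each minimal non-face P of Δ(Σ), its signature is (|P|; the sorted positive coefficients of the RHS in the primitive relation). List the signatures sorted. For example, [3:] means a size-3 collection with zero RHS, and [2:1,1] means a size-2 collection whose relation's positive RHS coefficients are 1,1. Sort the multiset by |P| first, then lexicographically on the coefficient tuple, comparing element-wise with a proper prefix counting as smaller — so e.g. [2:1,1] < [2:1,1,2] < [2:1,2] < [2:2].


Minimal non-faces — 23 found among 10 rays, 16 max cones:

  {1,8}:  v_{1} + v_{8} = 0 — sig = [2:]
  {2,7}:  v_{2} + v_{7} = 0 — sig = [2:]
  {3,5}:  v_{3} + v_{5} = 0 — sig = [2:]
  {1,5}:  v_{1} + v_{5} = v_{9} — sig = [2:1]
  {2,10}:  v_{2} + v_{10} = v_{5} — sig = [2:1]
  {3,9}:  v_{3} + v_{9} = v_{1} — sig = [2:1]
  {3,10}:  v_{3} + v_{10} = v_{7} — sig = [2:1]
  {5,7}:  v_{5} + v_{7} = v_{10} — sig = [2:1]
  {6,9}:  v_{6} + v_{9} = v_{2} — sig = [2:1]
  {6,10}:  v_{6} + v_{10} = v_{8} — sig = [2:1]
  {8,9}:  v_{8} + v_{9} = v_{5} — sig = [2:1]
  {1,4}:  v_{1} + v_{4} = v_{2} + v_{5} — sig = [2:1,1]
  {1,6}:  v_{1} + v_{6} = v_{2} + v_{3} — sig = [2:1,1]
  {3,4}:  v_{3} + v_{4} = v_{2} + v_{8} — sig = [2:1,1]
  {4,7}:  v_{4} + v_{7} = v_{5} + v_{8} — sig = [2:1,1]
  {5,6}:  v_{5} + v_{6} = v_{2} + v_{8} — sig = [2:1,1]
  {6,7}:  v_{6} + v_{7} = v_{3} + v_{8} — sig = [2:1,1]
  {7,9}:  v_{7} + v_{9} = v_{1} + v_{10} — sig = [2:1,1]
  {4,9}:  v_{4} + v_{9} = v_{2} + 2·v_{5} — sig = [2:1,2]
  {4,10}:  v_{4} + v_{10} = 2·v_{5} + v_{8} — sig = [2:1,2]
  {4,6}:  v_{4} + v_{6} = 2·v_{2} + 2·v_{8} — sig = [2:2,2]
  {2,3,8}:  v_{2} + v_{3} + v_{8} = v_{6} — sig = [3:1]
  {2,5,8}:  v_{2} + v_{5} + v_{8} = v_{4} — sig = [3:1]

Signatures (|P|; sorted positive RHS coefficients), sorted:
    |P|=2: 21 collections, coeffs (), (), (), (1), (1), (1), (1), (1), (1), (1), (1), (1,1), (1,1), (1,1), (1,1), (1,1), (1,1), (1,1), (1,2), (1,2), (2,2)
    |P|=3: 2 collections, coeffs (1), (1)


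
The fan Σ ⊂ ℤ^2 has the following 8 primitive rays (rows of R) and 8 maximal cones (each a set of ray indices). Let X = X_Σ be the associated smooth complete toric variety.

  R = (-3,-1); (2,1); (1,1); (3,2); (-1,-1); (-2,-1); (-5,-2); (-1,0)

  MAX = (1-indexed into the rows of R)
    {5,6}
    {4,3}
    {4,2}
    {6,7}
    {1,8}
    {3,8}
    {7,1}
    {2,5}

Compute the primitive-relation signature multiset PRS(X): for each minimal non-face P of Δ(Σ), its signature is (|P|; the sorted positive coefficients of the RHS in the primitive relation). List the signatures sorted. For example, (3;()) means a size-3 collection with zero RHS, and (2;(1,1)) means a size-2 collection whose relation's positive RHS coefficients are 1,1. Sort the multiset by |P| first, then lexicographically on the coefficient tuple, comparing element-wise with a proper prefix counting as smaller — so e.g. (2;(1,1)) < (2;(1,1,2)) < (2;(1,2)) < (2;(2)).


20 minimal non-faces of Δ(Σ) (on 8 rays):

  • {2,6}:  v_{2} + v_{6} = 0 — sig = (2;())
  • {3,5}:  v_{3} + v_{5} = 0 — sig = (2;())
  • {1,2}:  v_{1} + v_{2} = v_{8} — sig = (2;(1))
  • {1,6}:  v_{1} + v_{6} = v_{7} — sig = (2;(1))
  • {2,3}:  v_{2} + v_{3} = v_{4} — sig = (2;(1))
  • {2,7}:  v_{2} + v_{7} = v_{1} — sig = (2;(1))
  • {2,8}:  v_{2} + v_{8} = v_{3} — sig = (2;(1))
  • {3,6}:  v_{3} + v_{6} = v_{8} — sig = (2;(1))
  • {4,5}:  v_{4} + v_{5} = v_{2} — sig = (2;(1))
  • {4,6}:  v_{4} + v_{6} = v_{3} — sig = (2;(1))
  • {5,8}:  v_{5} + v_{8} = v_{6} — sig = (2;(1))
  • {6,8}:  v_{6} + v_{8} = v_{1} — sig = (2;(1))
  • {1,4}:  v_{1} + v_{4} = v_{3} + v_{8} — sig = (2;(1,1))
  • {3,7}:  v_{3} + v_{7} = v_{1} + v_{8} — sig = (2;(1,1))
  • {1,3}:  v_{1} + v_{3} = 2·v_{8} — sig = (2;(2))
  • {1,5}:  v_{1} + v_{5} = 2·v_{6} — sig = (2;(2))
  • {4,7}:  v_{4} + v_{7} = 2·v_{8} — sig = (2;(2))
  • {4,8}:  v_{4} + v_{8} = 2·v_{3} — sig = (2;(2))
  • {7,8}:  v_{7} + v_{8} = 2·v_{1} — sig = (2;(2))
  • {5,7}:  v_{5} + v_{7} = 3·v_{6} — sig = (2;(3))

Hence PRS(X_Σ) =
    (2;())
    (2;())
    (2;(1))
    (2;(1))
    (2;(1))
    (2;(1))
    (2;(1))
    (2;(1))
    (2;(1))
    (2;(1))
    (2;(1))
    (2;(1))
    (2;(1,1))
    (2;(1,1))
    (2;(2))
    (2;(2))
    (2;(2))
    (2;(2))
    (2;(2))
    (2;(3))
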